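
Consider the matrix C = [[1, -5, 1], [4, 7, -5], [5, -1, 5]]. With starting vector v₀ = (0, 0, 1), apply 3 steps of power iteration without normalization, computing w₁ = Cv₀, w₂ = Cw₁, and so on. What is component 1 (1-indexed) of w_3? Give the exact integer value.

w1 = Cv₀ = (1·0 + (-5)·0 + 1·1; 4·0 + 7·0 + (-5)·1; 5·0 + (-1)·0 + 5·1) = (1, -5, 5)
w2 = Cw1 = (1·1 + (-5)·(-5) + 1·5; 4·1 + 7·(-5) + (-5)·5; 5·1 + (-1)·(-5) + 5·5) = (31, -56, 35)
w3 = Cw2 = (346, -443, 386)
The requested component of w3 is 346.

346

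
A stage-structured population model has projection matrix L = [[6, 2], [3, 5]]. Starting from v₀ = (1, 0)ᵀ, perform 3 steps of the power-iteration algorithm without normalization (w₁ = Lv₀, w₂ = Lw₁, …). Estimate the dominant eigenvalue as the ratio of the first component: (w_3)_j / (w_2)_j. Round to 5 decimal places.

w1 = Lv₀ = (6·1 + 2·0; 3·1 + 5·0) = (6, 3)
w2 = Lw1 = (6·6 + 2·3; 3·6 + 5·3) = (42, 33)
w3 = Lw2 = (318, 291)
Ratio at component: 318 / 42 = 7.57143

λ ≈ 7.57143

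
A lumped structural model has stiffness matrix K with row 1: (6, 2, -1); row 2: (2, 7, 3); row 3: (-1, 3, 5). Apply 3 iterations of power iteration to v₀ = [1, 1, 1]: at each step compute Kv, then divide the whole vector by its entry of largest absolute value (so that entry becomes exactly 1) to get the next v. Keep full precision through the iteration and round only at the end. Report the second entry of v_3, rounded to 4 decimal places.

Kv0 = (7.00000, 12.00000, 7.00000); divide by 12.00000 → v1 = (0.58333, 1.00000, 0.58333)
Kv1 = (4.91667, 9.91667, 5.33333); divide by 9.91667 → v2 = (0.49580, 1.00000, 0.53782)
Kv2 = (4.43697, 9.60504, 5.19328); divide by 9.60504 → v3 = (0.46194, 1.00000, 0.54068)
Requested entry of v3: 1143/1143 = 1.0000

1.0000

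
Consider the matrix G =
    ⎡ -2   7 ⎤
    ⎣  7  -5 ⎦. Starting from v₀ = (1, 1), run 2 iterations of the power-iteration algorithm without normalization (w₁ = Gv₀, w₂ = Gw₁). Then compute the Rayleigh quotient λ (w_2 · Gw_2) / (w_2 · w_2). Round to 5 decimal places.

w1 = Gv₀ = ((-2)·1 + 7·1; 7·1 + (-5)·1) = (5, 2)
w2 = Gw1 = ((-2)·5 + 7·2; 7·5 + (-5)·2) = (4, 25)
Gw2 = (167, -97)
w2·Gw2 = 4·167 + 25·(-97) = -1757; w2·w2 = 4·4 + 25·25 = 641
λ ≈ -1757/641 = -2.74103

-2.74103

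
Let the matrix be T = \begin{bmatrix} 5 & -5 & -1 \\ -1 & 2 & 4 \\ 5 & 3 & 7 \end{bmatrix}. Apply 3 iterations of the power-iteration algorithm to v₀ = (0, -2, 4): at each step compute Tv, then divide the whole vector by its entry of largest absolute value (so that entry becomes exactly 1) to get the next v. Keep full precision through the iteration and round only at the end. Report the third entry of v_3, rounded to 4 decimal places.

Tv0 = (6.00000, 12.00000, 22.00000); divide by 22.00000 → v1 = (0.27273, 0.54545, 1.00000)
Tv1 = (-2.36364, 4.81818, 10.00000); divide by 10.00000 → v2 = (-0.23636, 0.48182, 1.00000)
Tv2 = (-4.59091, 5.20000, 7.26364); divide by 7.26364 → v3 = (-0.63204, 0.71589, 1.00000)
Requested entry of v3: 1598/1598 = 1.0000

1.0000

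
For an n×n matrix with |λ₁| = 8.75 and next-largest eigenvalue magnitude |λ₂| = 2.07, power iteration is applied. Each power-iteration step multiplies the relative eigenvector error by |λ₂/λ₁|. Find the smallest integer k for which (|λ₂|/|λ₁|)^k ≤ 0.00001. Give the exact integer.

|λ₂/λ₁| = 2.07/8.75 = 0.23657
Need k ≥ ln(0.00001) / ln(0.23657) = -11.5129 / -1.4415 ≈ 7.987
Smallest integer k satisfying the bound: 8

8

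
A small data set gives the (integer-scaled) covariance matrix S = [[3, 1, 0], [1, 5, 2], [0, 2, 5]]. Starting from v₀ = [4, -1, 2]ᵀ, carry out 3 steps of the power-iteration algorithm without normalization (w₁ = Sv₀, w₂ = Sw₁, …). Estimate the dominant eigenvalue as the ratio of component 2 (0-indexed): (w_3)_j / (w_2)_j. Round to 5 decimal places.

6.82609

w1 = Sv₀ = (3·4 + 1·(-1) + 0·2; 1·4 + 5·(-1) + 2·2; 0·4 + 2·(-1) + 5·2) = (11, 3, 8)
w2 = Sw1 = (3·11 + 1·3 + 0·8; 1·11 + 5·3 + 2·8; 0·11 + 2·3 + 5·8) = (36, 42, 46)
w3 = Sw2 = (150, 338, 314)
Ratio at component: 314 / 46 = 6.82609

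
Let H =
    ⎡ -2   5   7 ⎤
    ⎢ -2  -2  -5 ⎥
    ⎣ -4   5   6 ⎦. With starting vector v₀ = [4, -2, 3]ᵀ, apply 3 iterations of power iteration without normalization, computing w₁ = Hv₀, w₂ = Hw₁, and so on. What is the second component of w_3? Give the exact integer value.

w1 = Hv₀ = ((-2)·4 + 5·(-2) + 7·3; (-2)·4 + (-2)·(-2) + (-5)·3; (-4)·4 + 5·(-2) + 6·3) = (3, -19, -8)
w2 = Hw1 = ((-2)·3 + 5·(-19) + 7·(-8); (-2)·3 + (-2)·(-19) + (-5)·(-8); (-4)·3 + 5·(-19) + 6·(-8)) = (-157, 72, -155)
w3 = Hw2 = (-411, 945, 58)
The requested component of w3 is 945.

945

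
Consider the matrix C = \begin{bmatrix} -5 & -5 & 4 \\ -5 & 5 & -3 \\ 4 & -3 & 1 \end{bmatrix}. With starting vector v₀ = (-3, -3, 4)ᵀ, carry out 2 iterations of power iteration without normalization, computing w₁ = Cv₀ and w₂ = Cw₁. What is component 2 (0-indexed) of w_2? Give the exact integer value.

w1 = Cv₀ = ((-5)·(-3) + (-5)·(-3) + 4·4; (-5)·(-3) + 5·(-3) + (-3)·4; 4·(-3) + (-3)·(-3) + 1·4) = (46, -12, 1)
w2 = Cw1 = ((-5)·46 + (-5)·(-12) + 4·1; (-5)·46 + 5·(-12) + (-3)·1; 4·46 + (-3)·(-12) + 1·1) = (-166, -293, 221)
The requested component of w2 is 221.

221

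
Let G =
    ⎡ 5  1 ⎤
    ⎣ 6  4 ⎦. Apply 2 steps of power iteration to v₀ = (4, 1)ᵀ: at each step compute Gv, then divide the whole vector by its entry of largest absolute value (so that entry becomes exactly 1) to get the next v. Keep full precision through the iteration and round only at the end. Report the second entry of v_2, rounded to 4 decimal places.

1.0000

Gv0 = (21.00000, 28.00000); divide by 28.00000 → v1 = (0.75000, 1.00000)
Gv1 = (4.75000, 8.50000); divide by 8.50000 → v2 = (0.55882, 1.00000)
Requested entry of v2: 238/238 = 1.0000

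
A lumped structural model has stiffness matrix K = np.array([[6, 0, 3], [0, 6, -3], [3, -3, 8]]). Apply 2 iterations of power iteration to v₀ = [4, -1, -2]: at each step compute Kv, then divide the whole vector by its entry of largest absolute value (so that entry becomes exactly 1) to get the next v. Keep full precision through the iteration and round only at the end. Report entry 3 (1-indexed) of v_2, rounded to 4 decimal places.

Kv0 = (18.00000, 0.00000, -1.00000); divide by 18.00000 → v1 = (1.00000, 0.00000, -0.05556)
Kv1 = (5.83333, 0.16667, 2.55556); divide by 5.83333 → v2 = (1.00000, 0.02857, 0.43810)
Requested entry of v2: 46/105 = 0.4381

0.4381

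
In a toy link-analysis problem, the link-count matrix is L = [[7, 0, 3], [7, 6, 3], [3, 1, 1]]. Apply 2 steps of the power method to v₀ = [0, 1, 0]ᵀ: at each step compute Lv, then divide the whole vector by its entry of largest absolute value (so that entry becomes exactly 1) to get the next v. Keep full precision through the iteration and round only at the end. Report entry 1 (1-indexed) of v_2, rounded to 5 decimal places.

Lv0 = (0.000000, 6.000000, 1.000000); divide by 6.000000 → v1 = (0.000000, 1.000000, 0.166667)
Lv1 = (0.500000, 6.500000, 1.166667); divide by 6.500000 → v2 = (0.076923, 1.000000, 0.179487)
Requested entry of v2: 3/39 = 0.07692

0.07692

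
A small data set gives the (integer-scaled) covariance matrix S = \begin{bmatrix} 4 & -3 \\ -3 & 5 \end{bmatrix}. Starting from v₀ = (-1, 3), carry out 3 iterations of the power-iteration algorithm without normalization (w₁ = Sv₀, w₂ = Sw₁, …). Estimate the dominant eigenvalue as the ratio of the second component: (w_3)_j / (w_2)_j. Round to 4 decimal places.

λ ≈ 7.4651

w1 = Sv₀ = (4·(-1) + (-3)·3; (-3)·(-1) + 5·3) = (-13, 18)
w2 = Sw1 = (4·(-13) + (-3)·18; (-3)·(-13) + 5·18) = (-106, 129)
w3 = Sw2 = (-811, 963)
Ratio at component: 963 / 129 = 7.4651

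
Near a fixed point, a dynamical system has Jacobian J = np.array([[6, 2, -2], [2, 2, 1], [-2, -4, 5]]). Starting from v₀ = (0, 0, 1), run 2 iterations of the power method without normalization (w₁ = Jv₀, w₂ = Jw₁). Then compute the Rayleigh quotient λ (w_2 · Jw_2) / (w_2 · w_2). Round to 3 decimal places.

w1 = Jv₀ = (6·0 + 2·0 + (-2)·1; 2·0 + 2·0 + 1·1; (-2)·0 + (-4)·0 + 5·1) = (-2, 1, 5)
w2 = Jw1 = (6·(-2) + 2·1 + (-2)·5; 2·(-2) + 2·1 + 1·5; (-2)·(-2) + (-4)·1 + 5·5) = (-20, 3, 25)
Jw2 = (-164, -9, 153)
w2·Jw2 = (-20)·(-164) + 3·(-9) + 25·153 = 7078; w2·w2 = (-20)·(-20) + 3·3 + 25·25 = 1034
λ ≈ 7078/1034 = 6.845

λ ≈ 6.845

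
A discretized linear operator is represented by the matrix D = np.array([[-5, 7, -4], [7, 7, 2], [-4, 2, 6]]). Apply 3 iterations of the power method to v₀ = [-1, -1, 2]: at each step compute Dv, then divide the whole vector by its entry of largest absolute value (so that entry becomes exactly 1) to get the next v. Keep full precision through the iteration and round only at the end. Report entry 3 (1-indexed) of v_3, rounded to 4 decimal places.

-0.6354

Dv0 = (-10.00000, -10.00000, 14.00000); divide by 14.00000 → v1 = (-0.71429, -0.71429, 1.00000)
Dv1 = (-5.42857, -8.00000, 7.42857); divide by -8.00000 → v2 = (0.67857, 1.00000, -0.92857)
Dv2 = (7.32143, 9.89286, -6.28571); divide by 9.89286 → v3 = (0.74007, 1.00000, -0.63538)
Requested entry of v3: 704/-1108 = -0.6354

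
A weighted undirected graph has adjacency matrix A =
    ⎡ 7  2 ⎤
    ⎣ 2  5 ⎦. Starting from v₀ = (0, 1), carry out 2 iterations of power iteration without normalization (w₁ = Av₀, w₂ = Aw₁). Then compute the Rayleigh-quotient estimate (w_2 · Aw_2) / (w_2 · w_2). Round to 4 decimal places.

w1 = Av₀ = (2, 5)
w2 = Aw1 = (24, 29)
Aw2 = (226, 193)
w2·Aw2 = 24·226 + 29·193 = 11021; w2·w2 = 24·24 + 29·29 = 1417
λ ≈ 11021/1417 = 7.7777

λ ≈ 7.7777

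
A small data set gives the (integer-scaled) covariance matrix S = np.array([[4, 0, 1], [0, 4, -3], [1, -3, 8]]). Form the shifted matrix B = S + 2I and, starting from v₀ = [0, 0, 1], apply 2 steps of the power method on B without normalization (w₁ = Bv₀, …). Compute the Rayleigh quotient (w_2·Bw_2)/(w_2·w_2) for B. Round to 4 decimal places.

B = S + 2I has rows (6, 0, 1); (0, 6, -3); (1, -3, 10)
w1 = Bv₀ = (1, -3, 10)
w2 = Bw1 = (16, -48, 110)
Bw2 = (206, -618, 1260)
w2·Bw2 = 171560; w2·w2 = 14660; μ ≈ 171560/14660 = 11.7026

μ ≈ 11.7026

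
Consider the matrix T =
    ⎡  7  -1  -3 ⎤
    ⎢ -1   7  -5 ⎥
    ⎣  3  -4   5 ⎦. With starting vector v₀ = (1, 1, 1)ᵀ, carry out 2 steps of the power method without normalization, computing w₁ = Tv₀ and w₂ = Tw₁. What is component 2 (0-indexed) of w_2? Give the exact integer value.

25

w1 = Tv₀ = (7·1 + (-1)·1 + (-3)·1; (-1)·1 + 7·1 + (-5)·1; 3·1 + (-4)·1 + 5·1) = (3, 1, 4)
w2 = Tw1 = (7·3 + (-1)·1 + (-3)·4; (-1)·3 + 7·1 + (-5)·4; 3·3 + (-4)·1 + 5·4) = (8, -16, 25)
The requested component of w2 is 25.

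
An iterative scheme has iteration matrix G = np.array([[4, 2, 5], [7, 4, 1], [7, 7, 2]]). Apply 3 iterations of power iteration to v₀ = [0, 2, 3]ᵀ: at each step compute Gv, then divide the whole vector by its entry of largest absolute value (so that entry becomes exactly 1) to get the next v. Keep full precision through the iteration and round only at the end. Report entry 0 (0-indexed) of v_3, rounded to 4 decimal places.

0.7461

Gv0 = (19.00000, 11.00000, 20.00000); divide by 20.00000 → v1 = (0.95000, 0.55000, 1.00000)
Gv1 = (9.90000, 9.85000, 12.50000); divide by 12.50000 → v2 = (0.79200, 0.78800, 1.00000)
Gv2 = (9.74400, 9.69600, 13.06000); divide by 13.06000 → v3 = (0.74609, 0.74242, 1.00000)
Requested entry of v3: 2436/3265 = 0.7461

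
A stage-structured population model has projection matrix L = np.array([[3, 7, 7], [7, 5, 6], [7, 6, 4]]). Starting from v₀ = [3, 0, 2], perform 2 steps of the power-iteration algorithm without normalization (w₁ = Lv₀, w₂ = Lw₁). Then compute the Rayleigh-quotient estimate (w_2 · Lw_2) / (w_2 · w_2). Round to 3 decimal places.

w1 = Lv₀ = (3·3 + 7·0 + 7·2; 7·3 + 5·0 + 6·2; 7·3 + 6·0 + 4·2) = (23, 33, 29)
w2 = Lw1 = (3·23 + 7·33 + 7·29; 7·23 + 5·33 + 6·29; 7·23 + 6·33 + 4·29) = (503, 500, 475)
Lw2 = (8334, 8871, 8421)
w2·Lw2 = 503·8334 + 500·8871 + 475·8421 = 12627477; w2·w2 = 503·503 + 500·500 + 475·475 = 728634
λ ≈ 12627477/728634 = 17.330

17.330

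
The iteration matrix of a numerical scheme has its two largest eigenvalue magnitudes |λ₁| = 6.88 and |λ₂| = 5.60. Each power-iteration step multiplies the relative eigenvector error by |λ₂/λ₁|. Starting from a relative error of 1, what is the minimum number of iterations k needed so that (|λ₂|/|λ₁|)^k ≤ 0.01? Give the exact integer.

|λ₂/λ₁| = 5.60/6.88 = 0.81395
Need k ≥ ln(0.01) / ln(0.81395) = -4.6052 / -0.2059 ≈ 22.371
Smallest integer k satisfying the bound: 23

23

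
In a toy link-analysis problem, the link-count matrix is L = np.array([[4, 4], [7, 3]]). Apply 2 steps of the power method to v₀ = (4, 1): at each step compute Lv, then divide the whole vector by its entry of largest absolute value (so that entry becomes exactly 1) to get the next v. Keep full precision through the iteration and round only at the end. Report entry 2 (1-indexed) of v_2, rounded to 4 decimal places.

1.0000

Lv0 = (20.00000, 31.00000); divide by 31.00000 → v1 = (0.64516, 1.00000)
Lv1 = (6.58065, 7.51613); divide by 7.51613 → v2 = (0.87554, 1.00000)
Requested entry of v2: 233/233 = 1.0000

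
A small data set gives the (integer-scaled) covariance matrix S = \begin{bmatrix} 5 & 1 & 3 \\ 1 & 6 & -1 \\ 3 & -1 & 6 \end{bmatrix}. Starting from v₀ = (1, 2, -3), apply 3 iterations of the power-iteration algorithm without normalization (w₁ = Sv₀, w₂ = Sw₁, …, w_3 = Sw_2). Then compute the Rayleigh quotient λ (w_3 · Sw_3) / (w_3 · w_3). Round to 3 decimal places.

w1 = Sv₀ = (5·1 + 1·2 + 3·(-3); 1·1 + 6·2 + (-1)·(-3); 3·1 + (-1)·2 + 6·(-3)) = (-2, 16, -17)
w2 = Sw1 = (5·(-2) + 1·16 + 3·(-17); 1·(-2) + 6·16 + (-1)·(-17); 3·(-2) + (-1)·16 + 6·(-17)) = (-45, 111, -124)
w3 = Sw2 = (-486, 745, -990)
Sw3 = (-4655, 4974, -8143)
w3·Sw3 = (-486)·(-4655) + 745·4974 + (-990)·(-8143) = 14029530; w3·w3 = (-486)·(-486) + 745·745 + (-990)·(-990) = 1771321
λ ≈ 14029530/1771321 = 7.920

λ ≈ 7.920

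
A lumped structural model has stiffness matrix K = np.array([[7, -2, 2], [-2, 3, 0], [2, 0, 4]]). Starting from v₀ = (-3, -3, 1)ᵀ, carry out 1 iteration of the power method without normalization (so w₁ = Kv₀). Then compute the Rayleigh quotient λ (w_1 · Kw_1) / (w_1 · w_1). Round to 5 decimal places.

w1 = Kv₀ = (-13, -3, -2)
Kw1 = (-89, 17, -34)
w1·Kw1 = (-13)·(-89) + (-3)·17 + (-2)·(-34) = 1174; w1·w1 = (-13)·(-13) + (-3)·(-3) + (-2)·(-2) = 182
λ ≈ 1174/182 = 6.45055

6.45055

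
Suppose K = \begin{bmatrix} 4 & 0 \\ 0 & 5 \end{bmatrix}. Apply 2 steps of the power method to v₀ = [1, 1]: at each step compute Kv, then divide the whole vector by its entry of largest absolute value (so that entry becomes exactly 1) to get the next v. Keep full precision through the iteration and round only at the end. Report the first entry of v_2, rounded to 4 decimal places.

Kv0 = (4.00000, 5.00000); divide by 5.00000 → v1 = (0.80000, 1.00000)
Kv1 = (3.20000, 5.00000); divide by 5.00000 → v2 = (0.64000, 1.00000)
Requested entry of v2: 16/25 = 0.6400

0.6400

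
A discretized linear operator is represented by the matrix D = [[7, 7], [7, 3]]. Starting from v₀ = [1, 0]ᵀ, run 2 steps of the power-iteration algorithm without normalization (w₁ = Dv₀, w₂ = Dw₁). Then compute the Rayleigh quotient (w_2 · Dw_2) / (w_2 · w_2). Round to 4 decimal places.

w1 = Dv₀ = (7·1 + 7·0; 7·1 + 3·0) = (7, 7)
w2 = Dw1 = (7·7 + 7·7; 7·7 + 3·7) = (98, 70)
Dw2 = (1176, 896)
w2·Dw2 = 98·1176 + 70·896 = 177968; w2·w2 = 98·98 + 70·70 = 14504
λ ≈ 177968/14504 = 12.2703

λ ≈ 12.2703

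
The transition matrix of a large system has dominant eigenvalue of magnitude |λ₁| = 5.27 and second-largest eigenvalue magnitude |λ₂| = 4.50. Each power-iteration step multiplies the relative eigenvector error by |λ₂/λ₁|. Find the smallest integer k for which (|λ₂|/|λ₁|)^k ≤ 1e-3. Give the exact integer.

|λ₂/λ₁| = 4.50/5.27 = 0.85389
Need k ≥ ln(1e-3) / ln(0.85389) = -6.9078 / -0.1580 ≈ 43.733
Smallest integer k satisfying the bound: 44

44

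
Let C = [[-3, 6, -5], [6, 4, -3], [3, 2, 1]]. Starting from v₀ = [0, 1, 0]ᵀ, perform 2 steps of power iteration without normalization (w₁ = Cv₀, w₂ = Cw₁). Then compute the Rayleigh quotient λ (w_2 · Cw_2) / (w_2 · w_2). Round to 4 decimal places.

w1 = Cv₀ = ((-3)·0 + 6·1 + (-5)·0; 6·0 + 4·1 + (-3)·0; 3·0 + 2·1 + 1·0) = (6, 4, 2)
w2 = Cw1 = ((-3)·6 + 6·4 + (-5)·2; 6·6 + 4·4 + (-3)·2; 3·6 + 2·4 + 1·2) = (-4, 46, 28)
Cw2 = (148, 76, 108)
w2·Cw2 = (-4)·148 + 46·76 + 28·108 = 5928; w2·w2 = (-4)·(-4) + 46·46 + 28·28 = 2916
λ ≈ 5928/2916 = 2.0329

2.0329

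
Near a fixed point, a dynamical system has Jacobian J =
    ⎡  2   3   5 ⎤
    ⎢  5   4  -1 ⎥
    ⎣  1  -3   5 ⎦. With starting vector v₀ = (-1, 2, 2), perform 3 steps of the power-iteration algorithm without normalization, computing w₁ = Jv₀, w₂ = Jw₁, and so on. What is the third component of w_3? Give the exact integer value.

-37

w1 = Jv₀ = (14, 1, 3)
w2 = Jw1 = (46, 71, 26)
w3 = Jw2 = (435, 488, -37)
The requested component of w3 is -37.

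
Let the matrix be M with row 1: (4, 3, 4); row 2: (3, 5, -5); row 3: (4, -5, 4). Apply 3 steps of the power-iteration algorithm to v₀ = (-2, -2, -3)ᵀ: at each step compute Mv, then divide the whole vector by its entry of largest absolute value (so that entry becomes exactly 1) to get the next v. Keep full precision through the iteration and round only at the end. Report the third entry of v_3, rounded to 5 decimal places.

Mv0 = (-26.000000, -1.000000, -10.000000); divide by -26.000000 → v1 = (1.000000, 0.038462, 0.384615)
Mv1 = (5.653846, 1.269231, 5.346154); divide by 5.653846 → v2 = (1.000000, 0.224490, 0.945578)
Mv2 = (8.455782, -0.605442, 6.659864); divide by 8.455782 → v3 = (1.000000, -0.071601, 0.787611)
Requested entry of v3: -979/-1243 = 0.78761

0.78761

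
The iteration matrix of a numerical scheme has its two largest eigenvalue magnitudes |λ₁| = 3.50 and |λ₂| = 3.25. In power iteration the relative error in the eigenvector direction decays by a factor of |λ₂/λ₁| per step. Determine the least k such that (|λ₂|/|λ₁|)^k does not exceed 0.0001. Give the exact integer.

125

|λ₂/λ₁| = 3.25/3.50 = 0.92857
Need k ≥ ln(0.0001) / ln(0.92857) = -9.2103 / -0.0741 ≈ 124.283
Smallest integer k satisfying the bound: 125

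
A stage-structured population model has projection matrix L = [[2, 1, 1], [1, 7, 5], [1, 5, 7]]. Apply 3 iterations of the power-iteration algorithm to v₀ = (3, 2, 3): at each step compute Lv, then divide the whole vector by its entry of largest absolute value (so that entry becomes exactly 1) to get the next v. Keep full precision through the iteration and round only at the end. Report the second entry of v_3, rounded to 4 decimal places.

Lv0 = (11.00000, 32.00000, 34.00000); divide by 34.00000 → v1 = (0.32353, 0.94118, 1.00000)
Lv1 = (2.58824, 11.91176, 12.02941); divide by 12.02941 → v2 = (0.21516, 0.99022, 1.00000)
Lv2 = (2.42054, 12.14670, 12.16626); divide by 12.16626 → v3 = (0.19895, 0.99839, 1.00000)
Requested entry of v3: 4968/4976 = 0.9984

0.9984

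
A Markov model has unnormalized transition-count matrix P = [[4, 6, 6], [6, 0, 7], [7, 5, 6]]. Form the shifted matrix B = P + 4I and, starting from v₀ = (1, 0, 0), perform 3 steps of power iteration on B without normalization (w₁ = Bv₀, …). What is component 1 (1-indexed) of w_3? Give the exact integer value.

B = P + 4I has rows (8, 6, 6); (6, 4, 7); (7, 5, 10)
w1 = Bv₀ = (8, 6, 7)
w2 = Bw1 = (142, 121, 156)
w3 = Bw2 = (2798, 2428, 3159)
Requested component of w3: 2798

2798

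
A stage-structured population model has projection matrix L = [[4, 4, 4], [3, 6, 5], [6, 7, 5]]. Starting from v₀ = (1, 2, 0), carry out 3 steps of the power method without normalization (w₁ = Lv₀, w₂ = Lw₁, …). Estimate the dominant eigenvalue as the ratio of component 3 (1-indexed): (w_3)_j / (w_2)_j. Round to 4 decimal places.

λ ≈ 14.7834

w1 = Lv₀ = (4·1 + 4·2 + 4·0; 3·1 + 6·2 + 5·0; 6·1 + 7·2 + 5·0) = (12, 15, 20)
w2 = Lw1 = (4·12 + 4·15 + 4·20; 3·12 + 6·15 + 5·20; 6·12 + 7·15 + 5·20) = (188, 226, 277)
w3 = Lw2 = (2764, 3305, 4095)
Ratio at component: 4095 / 277 = 14.7834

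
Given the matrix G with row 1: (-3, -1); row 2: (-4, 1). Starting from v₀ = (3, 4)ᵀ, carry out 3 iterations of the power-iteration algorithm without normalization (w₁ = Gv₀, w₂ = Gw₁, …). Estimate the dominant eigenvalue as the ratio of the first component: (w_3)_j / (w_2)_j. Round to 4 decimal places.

w1 = Gv₀ = ((-3)·3 + (-1)·4; (-4)·3 + 1·4) = (-13, -8)
w2 = Gw1 = ((-3)·(-13) + (-1)·(-8); (-4)·(-13) + 1·(-8)) = (47, 44)
w3 = Gw2 = (-185, -144)
Ratio at component: -185 / 47 = -3.9362

λ ≈ -3.9362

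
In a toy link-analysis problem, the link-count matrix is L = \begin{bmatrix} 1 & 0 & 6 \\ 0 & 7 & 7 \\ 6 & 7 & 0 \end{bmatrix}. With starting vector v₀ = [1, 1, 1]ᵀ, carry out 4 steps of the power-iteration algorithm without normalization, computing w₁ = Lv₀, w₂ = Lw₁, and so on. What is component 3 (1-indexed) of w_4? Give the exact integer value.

21671

w1 = Lv₀ = (1·1 + 0·1 + 6·1; 0·1 + 7·1 + 7·1; 6·1 + 7·1 + 0·1) = (7, 14, 13)
w2 = Lw1 = (1·7 + 0·14 + 6·13; 0·7 + 7·14 + 7·13; 6·7 + 7·14 + 0·13) = (85, 189, 140)
w3 = Lw2 = (925, 2303, 1833)
w4 = Lw3 = (11923, 28952, 21671)
The requested component of w4 is 21671.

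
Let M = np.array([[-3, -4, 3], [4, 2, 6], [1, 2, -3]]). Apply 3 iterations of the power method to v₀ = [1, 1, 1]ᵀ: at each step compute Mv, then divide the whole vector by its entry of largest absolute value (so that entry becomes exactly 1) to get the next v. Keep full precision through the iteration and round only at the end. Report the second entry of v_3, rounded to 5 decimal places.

Mv0 = (-4.000000, 12.000000, 0.000000); divide by 12.000000 → v1 = (-0.333333, 1.000000, 0.000000)
Mv1 = (-3.000000, 0.666667, 1.666667); divide by -3.000000 → v2 = (1.000000, -0.222222, -0.555556)
Mv2 = (-3.777778, 0.222222, 2.222222); divide by -3.777778 → v3 = (1.000000, -0.058824, -0.588235)
Requested entry of v3: -8/136 = -0.05882

-0.05882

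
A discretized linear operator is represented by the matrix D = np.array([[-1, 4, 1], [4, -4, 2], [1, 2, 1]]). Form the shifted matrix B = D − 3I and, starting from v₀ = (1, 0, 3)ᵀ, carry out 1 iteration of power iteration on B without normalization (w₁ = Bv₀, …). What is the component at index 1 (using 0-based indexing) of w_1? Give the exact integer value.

B = D − 3I has rows (-4, 4, 1); (4, -7, 2); (1, 2, -2)
w1 = Bv₀ = ((-4)·1 + 4·0 + 1·3; 4·1 + (-7)·0 + 2·3; 1·1 + 2·0 + (-2)·3) = (-1, 10, -5)
Requested component of w1: 10

10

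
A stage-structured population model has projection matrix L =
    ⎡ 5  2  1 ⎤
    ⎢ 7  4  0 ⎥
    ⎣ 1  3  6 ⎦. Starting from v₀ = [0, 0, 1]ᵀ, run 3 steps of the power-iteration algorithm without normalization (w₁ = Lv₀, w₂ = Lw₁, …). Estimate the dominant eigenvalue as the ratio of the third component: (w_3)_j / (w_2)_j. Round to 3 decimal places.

λ ≈ 6.865

w1 = Lv₀ = (1, 0, 6)
w2 = Lw1 = (11, 7, 37)
w3 = Lw2 = (106, 105, 254)
Ratio at component: 254 / 37 = 6.865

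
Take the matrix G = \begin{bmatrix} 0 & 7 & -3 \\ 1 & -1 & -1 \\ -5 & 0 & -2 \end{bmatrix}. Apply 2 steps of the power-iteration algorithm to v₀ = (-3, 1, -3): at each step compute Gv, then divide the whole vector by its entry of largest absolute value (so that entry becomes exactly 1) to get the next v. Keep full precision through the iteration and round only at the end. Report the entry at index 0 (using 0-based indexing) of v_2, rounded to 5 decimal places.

0.57377

Gv0 = (16.000000, -1.000000, 21.000000); divide by 21.000000 → v1 = (0.761905, -0.047619, 1.000000)
Gv1 = (-3.333333, -0.190476, -5.809524); divide by -5.809524 → v2 = (0.573770, 0.032787, 1.000000)
Requested entry of v2: -70/-122 = 0.57377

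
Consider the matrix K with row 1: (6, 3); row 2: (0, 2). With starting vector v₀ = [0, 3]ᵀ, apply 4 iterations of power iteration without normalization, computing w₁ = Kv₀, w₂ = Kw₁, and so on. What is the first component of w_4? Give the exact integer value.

2880

w1 = Kv₀ = (6·0 + 3·3; 0·0 + 2·3) = (9, 6)
w2 = Kw1 = (6·9 + 3·6; 0·9 + 2·6) = (72, 12)
w3 = Kw2 = (468, 24)
w4 = Kw3 = (2880, 48)
The requested component of w4 is 2880.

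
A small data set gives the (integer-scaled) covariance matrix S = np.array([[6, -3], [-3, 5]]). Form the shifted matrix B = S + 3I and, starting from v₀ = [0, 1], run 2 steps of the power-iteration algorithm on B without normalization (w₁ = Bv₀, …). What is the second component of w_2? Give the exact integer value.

B = S + 3I has rows (9, -3); (-3, 8)
w1 = Bv₀ = (9·0 + (-3)·1; (-3)·0 + 8·1) = (-3, 8)
w2 = Bw1 = (9·(-3) + (-3)·8; (-3)·(-3) + 8·8) = (-51, 73)
Requested component of w2: 73

73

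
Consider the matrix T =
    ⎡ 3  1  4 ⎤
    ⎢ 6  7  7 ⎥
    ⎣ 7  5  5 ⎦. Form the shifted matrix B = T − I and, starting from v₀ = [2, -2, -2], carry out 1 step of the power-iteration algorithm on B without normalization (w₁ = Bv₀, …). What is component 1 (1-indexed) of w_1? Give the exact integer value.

-6

B = T − I has rows (2, 1, 4); (6, 6, 7); (7, 5, 4)
w1 = Bv₀ = (2·2 + 1·(-2) + 4·(-2); 6·2 + 6·(-2) + 7·(-2); 7·2 + 5·(-2) + 4·(-2)) = (-6, -14, -4)
Requested component of w1: -6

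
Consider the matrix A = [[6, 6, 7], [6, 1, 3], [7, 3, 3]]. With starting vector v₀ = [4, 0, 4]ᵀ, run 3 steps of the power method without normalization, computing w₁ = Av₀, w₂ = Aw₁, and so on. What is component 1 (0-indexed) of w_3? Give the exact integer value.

w1 = Av₀ = (6·4 + 6·0 + 7·4; 6·4 + 1·0 + 3·4; 7·4 + 3·0 + 3·4) = (52, 36, 40)
w2 = Aw1 = (6·52 + 6·36 + 7·40; 6·52 + 1·36 + 3·40; 7·52 + 3·36 + 3·40) = (808, 468, 592)
w3 = Aw2 = (11800, 7092, 8836)
The requested component of w3 is 7092.

7092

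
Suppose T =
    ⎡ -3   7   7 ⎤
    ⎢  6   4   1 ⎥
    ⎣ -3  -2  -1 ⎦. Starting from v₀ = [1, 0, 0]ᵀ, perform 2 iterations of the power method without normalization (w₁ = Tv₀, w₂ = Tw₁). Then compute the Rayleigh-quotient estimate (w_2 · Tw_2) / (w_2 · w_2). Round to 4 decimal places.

-1.6436

w1 = Tv₀ = ((-3)·1 + 7·0 + 7·0; 6·1 + 4·0 + 1·0; (-3)·1 + (-2)·0 + (-1)·0) = (-3, 6, -3)
w2 = Tw1 = ((-3)·(-3) + 7·6 + 7·(-3); 6·(-3) + 4·6 + 1·(-3); (-3)·(-3) + (-2)·6 + (-1)·(-3)) = (30, 3, 0)
Tw2 = (-69, 192, -96)
w2·Tw2 = 30·(-69) + 3·192 + 0·(-96) = -1494; w2·w2 = 30·30 + 3·3 + 0·0 = 909
λ ≈ -1494/909 = -1.6436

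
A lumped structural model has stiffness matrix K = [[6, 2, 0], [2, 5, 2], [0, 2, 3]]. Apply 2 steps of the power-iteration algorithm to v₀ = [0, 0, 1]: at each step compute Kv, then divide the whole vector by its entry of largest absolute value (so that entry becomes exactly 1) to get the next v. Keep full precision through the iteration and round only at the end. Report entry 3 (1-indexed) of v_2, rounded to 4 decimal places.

Kv0 = (0.00000, 2.00000, 3.00000); divide by 3.00000 → v1 = (0.00000, 0.66667, 1.00000)
Kv1 = (1.33333, 5.33333, 4.33333); divide by 5.33333 → v2 = (0.25000, 1.00000, 0.81250)
Requested entry of v2: 13/16 = 0.8125

0.8125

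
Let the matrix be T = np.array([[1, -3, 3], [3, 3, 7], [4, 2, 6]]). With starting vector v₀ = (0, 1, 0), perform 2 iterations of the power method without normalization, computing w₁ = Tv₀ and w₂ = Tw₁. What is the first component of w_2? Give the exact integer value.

-6

w1 = Tv₀ = (1·0 + (-3)·1 + 3·0; 3·0 + 3·1 + 7·0; 4·0 + 2·1 + 6·0) = (-3, 3, 2)
w2 = Tw1 = (1·(-3) + (-3)·3 + 3·2; 3·(-3) + 3·3 + 7·2; 4·(-3) + 2·3 + 6·2) = (-6, 14, 6)
The requested component of w2 is -6.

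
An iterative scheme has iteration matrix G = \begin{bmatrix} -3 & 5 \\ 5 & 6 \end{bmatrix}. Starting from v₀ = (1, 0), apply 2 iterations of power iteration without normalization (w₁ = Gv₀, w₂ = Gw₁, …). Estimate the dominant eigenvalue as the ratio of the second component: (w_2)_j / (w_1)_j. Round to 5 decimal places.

λ ≈ 3.00000

w1 = Gv₀ = ((-3)·1 + 5·0; 5·1 + 6·0) = (-3, 5)
w2 = Gw1 = ((-3)·(-3) + 5·5; 5·(-3) + 6·5) = (34, 15)
Ratio at component: 15 / 5 = 3.00000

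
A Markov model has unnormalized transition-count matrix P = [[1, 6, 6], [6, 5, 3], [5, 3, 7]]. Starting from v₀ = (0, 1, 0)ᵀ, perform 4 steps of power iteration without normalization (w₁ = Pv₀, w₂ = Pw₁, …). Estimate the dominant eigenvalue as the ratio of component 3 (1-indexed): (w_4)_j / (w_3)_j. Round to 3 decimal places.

14.395

w1 = Pv₀ = (1·0 + 6·1 + 6·0; 6·0 + 5·1 + 3·0; 5·0 + 3·1 + 7·0) = (6, 5, 3)
w2 = Pw1 = (1·6 + 6·5 + 6·3; 6·6 + 5·5 + 3·3; 5·6 + 3·5 + 7·3) = (54, 70, 66)
w3 = Pw2 = (870, 872, 942)
w4 = Pw3 = (11754, 12406, 13560)
Ratio at component: 13560 / 942 = 14.395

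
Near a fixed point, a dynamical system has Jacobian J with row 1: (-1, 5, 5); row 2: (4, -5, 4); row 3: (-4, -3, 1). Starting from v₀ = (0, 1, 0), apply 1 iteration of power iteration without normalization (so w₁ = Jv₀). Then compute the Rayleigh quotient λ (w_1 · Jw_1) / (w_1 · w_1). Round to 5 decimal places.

-6.20339

w1 = Jv₀ = ((-1)·0 + 5·1 + 5·0; 4·0 + (-5)·1 + 4·0; (-4)·0 + (-3)·1 + 1·0) = (5, -5, -3)
Jw1 = (-45, 33, -8)
w1·Jw1 = 5·(-45) + (-5)·33 + (-3)·(-8) = -366; w1·w1 = 5·5 + (-5)·(-5) + (-3)·(-3) = 59
λ ≈ -366/59 = -6.20339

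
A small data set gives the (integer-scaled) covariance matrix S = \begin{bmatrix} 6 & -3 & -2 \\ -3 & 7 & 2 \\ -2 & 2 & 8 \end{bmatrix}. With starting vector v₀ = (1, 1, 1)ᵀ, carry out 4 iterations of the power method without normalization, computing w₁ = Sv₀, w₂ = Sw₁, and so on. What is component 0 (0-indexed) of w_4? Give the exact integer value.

-6253

w1 = Sv₀ = (1, 6, 8)
w2 = Sw1 = (-28, 55, 74)
w3 = Sw2 = (-481, 617, 758)
w4 = Sw3 = (-6253, 7278, 8260)
The requested component of w4 is -6253.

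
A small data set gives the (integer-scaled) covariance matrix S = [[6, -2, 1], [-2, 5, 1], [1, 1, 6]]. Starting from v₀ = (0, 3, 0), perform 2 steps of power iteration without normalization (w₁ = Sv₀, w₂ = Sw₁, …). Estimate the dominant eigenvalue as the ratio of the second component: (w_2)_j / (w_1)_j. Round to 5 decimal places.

w1 = Sv₀ = (-6, 15, 3)
w2 = Sw1 = (-63, 90, 27)
Ratio at component: 90 / 15 = 6.00000

λ ≈ 6.00000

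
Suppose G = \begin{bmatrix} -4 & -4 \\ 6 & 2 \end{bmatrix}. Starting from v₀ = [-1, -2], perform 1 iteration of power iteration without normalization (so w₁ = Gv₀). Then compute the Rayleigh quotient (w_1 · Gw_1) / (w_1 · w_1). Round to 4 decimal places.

-2.5246

w1 = Gv₀ = ((-4)·(-1) + (-4)·(-2); 6·(-1) + 2·(-2)) = (12, -10)
Gw1 = (-8, 52)
w1·Gw1 = 12·(-8) + (-10)·52 = -616; w1·w1 = 12·12 + (-10)·(-10) = 244
λ ≈ -616/244 = -2.5246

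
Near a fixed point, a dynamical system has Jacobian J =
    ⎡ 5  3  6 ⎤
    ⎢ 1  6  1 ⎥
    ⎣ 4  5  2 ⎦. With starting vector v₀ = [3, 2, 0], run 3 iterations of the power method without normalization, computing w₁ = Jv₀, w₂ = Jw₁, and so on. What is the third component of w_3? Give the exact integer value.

w1 = Jv₀ = (21, 15, 22)
w2 = Jw1 = (282, 133, 203)
w3 = Jw2 = (3027, 1283, 2199)
The requested component of w3 is 2199.

2199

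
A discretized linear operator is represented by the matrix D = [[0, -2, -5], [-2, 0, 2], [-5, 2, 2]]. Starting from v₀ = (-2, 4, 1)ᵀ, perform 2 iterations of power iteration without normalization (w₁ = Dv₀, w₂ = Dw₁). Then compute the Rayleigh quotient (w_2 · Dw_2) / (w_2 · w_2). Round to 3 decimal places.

w1 = Dv₀ = (0·(-2) + (-2)·4 + (-5)·1; (-2)·(-2) + 0·4 + 2·1; (-5)·(-2) + 2·4 + 2·1) = (-13, 6, 20)
w2 = Dw1 = (0·(-13) + (-2)·6 + (-5)·20; (-2)·(-13) + 0·6 + 2·20; (-5)·(-13) + 2·6 + 2·20) = (-112, 66, 117)
Dw2 = (-717, 458, 926)
w2·Dw2 = (-112)·(-717) + 66·458 + 117·926 = 218874; w2·w2 = (-112)·(-112) + 66·66 + 117·117 = 30589
λ ≈ 218874/30589 = 7.155

λ ≈ 7.155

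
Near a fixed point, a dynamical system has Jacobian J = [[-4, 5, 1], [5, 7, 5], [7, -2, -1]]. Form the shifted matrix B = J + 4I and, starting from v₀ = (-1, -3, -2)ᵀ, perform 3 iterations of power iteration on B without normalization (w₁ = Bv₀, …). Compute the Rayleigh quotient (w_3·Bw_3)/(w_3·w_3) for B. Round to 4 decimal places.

B = J + 4I has rows (0, 5, 1); (5, 11, 5); (7, -2, 3)
w1 = Bv₀ = (0·(-1) + 5·(-3) + 1·(-2); 5·(-1) + 11·(-3) + 5·(-2); 7·(-1) + (-2)·(-3) + 3·(-2)) = (-17, -48, -7)
w2 = Bw1 = (0·(-17) + 5·(-48) + 1·(-7); 5·(-17) + 11·(-48) + 5·(-7); 7·(-17) + (-2)·(-48) + 3·(-7)) = (-247, -648, -44)
w3 = Bw2 = (-3284, -8583, -565)
Bw3 = (-43480, -113658, -7517)
w3·Bw3 = 1122562039; w3·w3 = 84771770; μ ≈ 1122562039/84771770 = 13.2422

13.2422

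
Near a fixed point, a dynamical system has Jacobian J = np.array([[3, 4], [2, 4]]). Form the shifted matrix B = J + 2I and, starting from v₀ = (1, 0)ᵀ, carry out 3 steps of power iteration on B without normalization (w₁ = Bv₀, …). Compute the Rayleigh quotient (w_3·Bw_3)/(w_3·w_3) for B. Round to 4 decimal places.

B = J + 2I has rows (5, 4); (2, 6)
w1 = Bv₀ = (5·1 + 4·0; 2·1 + 6·0) = (5, 2)
w2 = Bw1 = (5·5 + 4·2; 2·5 + 6·2) = (33, 22)
w3 = Bw2 = (253, 198)
Bw3 = (2057, 1694)
w3·Bw3 = 855833; w3·w3 = 103213; μ ≈ 855833/103213 = 8.2919

8.2919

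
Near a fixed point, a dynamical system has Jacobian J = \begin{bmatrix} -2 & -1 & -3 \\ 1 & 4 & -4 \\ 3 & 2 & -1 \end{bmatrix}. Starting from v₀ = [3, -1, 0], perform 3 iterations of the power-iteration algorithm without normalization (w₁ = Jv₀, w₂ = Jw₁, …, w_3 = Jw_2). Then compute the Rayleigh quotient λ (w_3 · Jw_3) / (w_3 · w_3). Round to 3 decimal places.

-1.273

w1 = Jv₀ = (-5, -1, 7)
w2 = Jw1 = (-10, -37, -24)
w3 = Jw2 = (129, -62, -80)
Jw3 = (44, 201, 343)
w3·Jw3 = 129·44 + (-62)·201 + (-80)·343 = -34226; w3·w3 = 129·129 + (-62)·(-62) + (-80)·(-80) = 26885
λ ≈ -34226/26885 = -1.273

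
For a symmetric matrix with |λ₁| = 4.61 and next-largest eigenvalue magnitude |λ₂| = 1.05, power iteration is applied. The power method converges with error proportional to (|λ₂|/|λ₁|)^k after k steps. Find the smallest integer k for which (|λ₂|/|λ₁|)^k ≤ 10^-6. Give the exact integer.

10

|λ₂/λ₁| = 1.05/4.61 = 0.22777
Need k ≥ ln(10^-6) / ln(0.22777) = -13.8155 / -1.4794 ≈ 9.338
Smallest integer k satisfying the bound: 10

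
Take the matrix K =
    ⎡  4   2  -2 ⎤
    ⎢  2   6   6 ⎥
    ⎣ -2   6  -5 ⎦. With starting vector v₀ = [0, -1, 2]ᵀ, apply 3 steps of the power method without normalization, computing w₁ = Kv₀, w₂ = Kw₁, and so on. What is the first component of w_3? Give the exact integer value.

w1 = Kv₀ = (-6, 6, -16)
w2 = Kw1 = (20, -72, 128)
w3 = Kw2 = (-320, 376, -1112)
The requested component of w3 is -320.

-320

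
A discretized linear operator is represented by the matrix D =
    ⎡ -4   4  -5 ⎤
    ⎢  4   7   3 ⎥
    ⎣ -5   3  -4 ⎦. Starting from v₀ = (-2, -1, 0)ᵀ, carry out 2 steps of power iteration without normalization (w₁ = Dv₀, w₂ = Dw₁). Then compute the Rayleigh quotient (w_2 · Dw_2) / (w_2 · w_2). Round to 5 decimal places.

λ ≈ -2.20419

w1 = Dv₀ = (4, -15, 7)
w2 = Dw1 = (-111, -68, -93)
Dw2 = (637, -1199, 723)
w2·Dw2 = (-111)·637 + (-68)·(-1199) + (-93)·723 = -56414; w2·w2 = (-111)·(-111) + (-68)·(-68) + (-93)·(-93) = 25594
λ ≈ -56414/25594 = -2.20419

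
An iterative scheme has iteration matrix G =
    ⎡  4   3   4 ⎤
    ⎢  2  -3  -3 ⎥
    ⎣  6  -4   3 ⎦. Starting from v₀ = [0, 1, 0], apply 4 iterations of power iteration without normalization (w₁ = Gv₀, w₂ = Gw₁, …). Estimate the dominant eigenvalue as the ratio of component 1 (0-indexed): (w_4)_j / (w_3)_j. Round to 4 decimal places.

λ ≈ -6.7143

w1 = Gv₀ = (4·0 + 3·1 + 4·0; 2·0 + (-3)·1 + (-3)·0; 6·0 + (-4)·1 + 3·0) = (3, -3, -4)
w2 = Gw1 = (4·3 + 3·(-3) + 4·(-4); 2·3 + (-3)·(-3) + (-3)·(-4); 6·3 + (-4)·(-3) + 3·(-4)) = (-13, 27, 18)
w3 = Gw2 = (101, -161, -132)
w4 = Gw3 = (-607, 1081, 854)
Ratio at component: 1081 / -161 = -6.7143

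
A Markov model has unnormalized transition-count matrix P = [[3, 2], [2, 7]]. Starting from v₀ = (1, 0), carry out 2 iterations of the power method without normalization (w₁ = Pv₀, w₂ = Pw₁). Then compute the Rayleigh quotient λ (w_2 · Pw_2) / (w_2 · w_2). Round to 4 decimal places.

w1 = Pv₀ = (3·1 + 2·0; 2·1 + 7·0) = (3, 2)
w2 = Pw1 = (3·3 + 2·2; 2·3 + 7·2) = (13, 20)
Pw2 = (79, 166)
w2·Pw2 = 13·79 + 20·166 = 4347; w2·w2 = 13·13 + 20·20 = 569
λ ≈ 4347/569 = 7.6397

λ ≈ 7.6397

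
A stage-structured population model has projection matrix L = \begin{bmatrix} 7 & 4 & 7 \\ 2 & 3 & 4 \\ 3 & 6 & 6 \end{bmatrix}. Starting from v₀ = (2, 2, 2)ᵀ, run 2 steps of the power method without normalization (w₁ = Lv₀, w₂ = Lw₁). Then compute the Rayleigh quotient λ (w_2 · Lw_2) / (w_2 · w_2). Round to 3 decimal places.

w1 = Lv₀ = (7·2 + 4·2 + 7·2; 2·2 + 3·2 + 4·2; 3·2 + 6·2 + 6·2) = (36, 18, 30)
w2 = Lw1 = (7·36 + 4·18 + 7·30; 2·36 + 3·18 + 4·30; 3·36 + 6·18 + 6·30) = (534, 246, 396)
Lw2 = (7494, 3390, 5454)
w2·Lw2 = 534·7494 + 246·3390 + 396·5454 = 6995520; w2·w2 = 534·534 + 246·246 + 396·396 = 502488
λ ≈ 6995520/502488 = 13.922

13.922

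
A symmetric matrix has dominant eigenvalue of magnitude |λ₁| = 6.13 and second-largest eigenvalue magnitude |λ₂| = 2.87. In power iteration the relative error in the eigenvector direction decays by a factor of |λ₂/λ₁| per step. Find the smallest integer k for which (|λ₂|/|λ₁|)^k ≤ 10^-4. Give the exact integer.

|λ₂/λ₁| = 2.87/6.13 = 0.46819
Need k ≥ ln(10^-4) / ln(0.46819) = -9.2103 / -0.7589 ≈ 12.137
Smallest integer k satisfying the bound: 13

13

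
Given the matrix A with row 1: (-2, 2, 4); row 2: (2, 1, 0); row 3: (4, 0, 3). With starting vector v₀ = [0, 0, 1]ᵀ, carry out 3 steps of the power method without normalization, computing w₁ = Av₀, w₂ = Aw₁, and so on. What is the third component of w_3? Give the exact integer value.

w1 = Av₀ = ((-2)·0 + 2·0 + 4·1; 2·0 + 1·0 + 0·1; 4·0 + 0·0 + 3·1) = (4, 0, 3)
w2 = Aw1 = ((-2)·4 + 2·0 + 4·3; 2·4 + 1·0 + 0·3; 4·4 + 0·0 + 3·3) = (4, 8, 25)
w3 = Aw2 = (108, 16, 91)
The requested component of w3 is 91.

91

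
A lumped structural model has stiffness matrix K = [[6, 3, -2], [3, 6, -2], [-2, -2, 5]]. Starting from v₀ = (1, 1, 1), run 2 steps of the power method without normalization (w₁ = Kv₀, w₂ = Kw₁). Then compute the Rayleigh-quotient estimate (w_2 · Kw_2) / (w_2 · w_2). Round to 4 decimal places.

λ ≈ 10.1426

w1 = Kv₀ = (7, 7, 1)
w2 = Kw1 = (61, 61, -23)
Kw2 = (595, 595, -359)
w2·Kw2 = 61·595 + 61·595 + (-23)·(-359) = 80847; w2·w2 = 61·61 + 61·61 + (-23)·(-23) = 7971
λ ≈ 80847/7971 = 10.1426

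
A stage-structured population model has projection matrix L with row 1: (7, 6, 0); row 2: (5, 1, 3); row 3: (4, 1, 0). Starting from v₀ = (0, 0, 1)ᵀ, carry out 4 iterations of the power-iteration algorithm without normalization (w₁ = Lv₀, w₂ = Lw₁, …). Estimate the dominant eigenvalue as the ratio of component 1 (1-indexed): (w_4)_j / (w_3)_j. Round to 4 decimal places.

λ ≈ 11.2500

w1 = Lv₀ = (7·0 + 6·0 + 0·1; 5·0 + 1·0 + 3·1; 4·0 + 1·0 + 0·1) = (0, 3, 0)
w2 = Lw1 = (7·0 + 6·3 + 0·0; 5·0 + 1·3 + 3·0; 4·0 + 1·3 + 0·0) = (18, 3, 3)
w3 = Lw2 = (144, 102, 75)
w4 = Lw3 = (1620, 1047, 678)
Ratio at component: 1620 / 144 = 11.2500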